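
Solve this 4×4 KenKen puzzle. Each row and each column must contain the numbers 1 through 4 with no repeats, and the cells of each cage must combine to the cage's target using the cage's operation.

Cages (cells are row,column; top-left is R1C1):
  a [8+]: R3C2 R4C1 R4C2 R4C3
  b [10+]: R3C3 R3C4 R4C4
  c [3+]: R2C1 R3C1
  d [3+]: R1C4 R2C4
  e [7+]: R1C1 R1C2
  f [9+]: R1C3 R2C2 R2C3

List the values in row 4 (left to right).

4 2 1 3

The only place for 1 in row 1 is R1C4.
Column 4 already has 1, which forces R2C4 = 2.
2 is placed in column 4; hence R3C4 = 4.
4 is placed in column 4, so R4C4 = 3.
Row 2 now contains 2, which forces R2C1 = 1.
Cage c's pair has sum 3, which forces R3C1 = 2.
The 4 cells of cage a must have sum 8, leaving R3C2 = 1.
4 is placed in row 3, leaving R3C3 = 3.
Column 1 already has 2, so R4C1 = 4.
Row 4 now contains 4, leaving R4C2 = 2.
2 is placed in row 4; hence R4C3 = 1.
4 is placed in column 1, which forces R1C1 = 3.
Cage e needs two cells with sum 7, leaving R1C2 = 4.
Cage f needs sum 9; hence R1C3 = 2.
Cage f has sum 9, which forces R2C2 = 3.
3 is placed in column 3; hence R2C3 = 4.
Filled in: 3 4 2 1 / 1 3 4 2 / 2 1 3 4 / 4 2 1 3.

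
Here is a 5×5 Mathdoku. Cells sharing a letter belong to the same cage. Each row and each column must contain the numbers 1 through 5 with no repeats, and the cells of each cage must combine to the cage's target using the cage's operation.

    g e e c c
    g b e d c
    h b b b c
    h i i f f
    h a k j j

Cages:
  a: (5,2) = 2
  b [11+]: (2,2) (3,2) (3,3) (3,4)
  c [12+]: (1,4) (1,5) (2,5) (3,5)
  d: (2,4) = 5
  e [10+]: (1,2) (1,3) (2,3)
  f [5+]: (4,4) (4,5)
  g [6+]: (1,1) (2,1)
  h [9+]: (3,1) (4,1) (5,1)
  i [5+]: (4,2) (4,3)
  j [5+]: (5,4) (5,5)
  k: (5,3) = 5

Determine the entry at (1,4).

Cage d is given; hence (2,4) = 5.
Cage a is a single given cell; hence (5,2) = 2.
Cage k is given; hence (5,3) = 5.
In row 4, 5 can only go at (4,1), so (4,1) = 5.
In row 5, 3 can only go at (5,1), so (5,1) = 3.
Column 1 already has 3; hence (3,1) = 1.
Cage b needs sum 11; hence (2,2) = 1.
Cage b needs sum 11; hence (3,2) = 5.
The only place for 5 in row 1 is (1,5).
The only place for 1 in row 1 is (1,4).
1 is placed in column 4, which forces (5,4) = 4.
Cage j's pair has sum 5, which forces (5,5) = 1.
The only place for 3 in row 1 is (1,2).
The 3 cells of cage e must have sum 10, so (1,3) = 4.
Cage e has sum 10, leaving (2,3) = 3.
Column 3 already has 3, leaving (3,3) = 2.
Row 3 now contains 2, which forces (3,4) = 3.
Row 3 now contains 2, which forces (3,5) = 4.
3 is placed in column 2; hence (4,2) = 4.
Cage i's pair has sum 5, which forces (4,3) = 1.
Column 4 already has 3, leaving (4,4) = 2.
Row 4 now contains 2, so (4,5) = 3.
Row 1 already has 4, which forces (1,1) = 2.
The two cells of cage g must have sum 6, which forces (2,1) = 4.
Column 5 now contains 4, which forces (2,5) = 2.
The full grid is 2 3 4 1 5 / 4 1 3 5 2 / 1 5 2 3 4 / 5 4 1 2 3 / 3 2 5 4 1.

1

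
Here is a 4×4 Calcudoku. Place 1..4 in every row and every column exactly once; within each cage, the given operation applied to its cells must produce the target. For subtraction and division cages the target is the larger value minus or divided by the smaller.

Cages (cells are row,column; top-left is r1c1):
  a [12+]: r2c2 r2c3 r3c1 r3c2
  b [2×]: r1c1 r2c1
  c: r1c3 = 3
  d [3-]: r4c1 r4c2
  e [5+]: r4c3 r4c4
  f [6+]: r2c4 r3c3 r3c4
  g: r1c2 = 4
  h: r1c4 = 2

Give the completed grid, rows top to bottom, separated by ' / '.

1 4 3 2 / 2 3 4 1 / 3 2 1 4 / 4 1 2 3

Cage g is given, leaving r1c2 = 4.
C is a freebie; hence r1c3 = 3.
Cage h is given; hence r1c4 = 2.
4 is placed in column 2, which forces r4c2 = 1.
Row 1 already has 2, which forces r1c1 = 1.
Cage b needs two cells with product 2, so r2c1 = 2.
Cage a needs sum 12; hence r2c2 = 3.
Cage a has sum 12, leaving r2c3 = 4.
Row 2 now contains 3, leaving r2c4 = 1.
Cage a has sum 12; hence r3c1 = 3.
Cage a needs sum 12; hence r3c2 = 2.
Row 3 already has 2; hence r3c3 = 1.
Row 3 now contains 3; hence r3c4 = 4.
Row 4 already has 1, leaving r4c1 = 4.
Cage e needs two cells with sum 5, so r4c3 = 2.
Cage e's pair has sum 5, which forces r4c4 = 3.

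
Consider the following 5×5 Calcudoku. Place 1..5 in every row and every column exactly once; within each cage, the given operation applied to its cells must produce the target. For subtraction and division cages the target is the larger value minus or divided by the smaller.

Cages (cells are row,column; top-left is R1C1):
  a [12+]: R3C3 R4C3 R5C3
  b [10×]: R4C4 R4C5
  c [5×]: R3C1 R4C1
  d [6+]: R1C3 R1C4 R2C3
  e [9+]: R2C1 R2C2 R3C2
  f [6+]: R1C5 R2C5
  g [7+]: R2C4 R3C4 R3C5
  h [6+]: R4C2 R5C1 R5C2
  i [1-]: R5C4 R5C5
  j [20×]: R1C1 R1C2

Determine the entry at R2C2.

Row 4 needs a 4, and only R4C3 is open for it.
In row 4, 3 can only go at R4C2, so R4C2 = 3.
In row 4, 1 can only go at R4C1, so R4C1 = 1.
Column 1 already has 1, leaving R3C1 = 5.
Row 3 already has 5; hence R3C3 = 3.
Column 1 already has 1, leaving R5C1 = 2.
The 3 cells of cage h must have sum 6; hence R5C2 = 1.
3 is placed in column 3, leaving R5C3 = 5.
5 is placed in column 1, so R1C1 = 4.
The two cells of cage j must have product 20, so R1C2 = 5.
The 3 cells of cage d must have sum 6; hence R1C4 = 3.
Cage e needs sum 9, leaving R2C1 = 3.
Column 4 now contains 3, leaving R5C4 = 4.
Row 5 now contains 4, so R5C5 = 3.
Cage g has sum 7, which forces R3C5 = 4.
The two cells of cage f must have sum 6, leaving R1C5 = 1.
The 3 cells of cage e must have sum 9; hence R2C2 = 4.
Column 5 now contains 4, which forces R2C5 = 5.
Row 3 now contains 4, which forces R3C2 = 2.
Row 3 now contains 2, leaving R3C4 = 1.
Column 5 now contains 5, which forces R4C5 = 2.
Row 1 now contains 1, which forces R1C3 = 2.
Cage d has sum 6, so R2C3 = 1.
Column 4 now contains 1, which forces R2C4 = 2.
Row 4 now contains 2, so R4C4 = 5.
Completed grid: 4 5 2 3 1 / 3 4 1 2 5 / 5 2 3 1 4 / 1 3 4 5 2 / 2 1 5 4 3.

4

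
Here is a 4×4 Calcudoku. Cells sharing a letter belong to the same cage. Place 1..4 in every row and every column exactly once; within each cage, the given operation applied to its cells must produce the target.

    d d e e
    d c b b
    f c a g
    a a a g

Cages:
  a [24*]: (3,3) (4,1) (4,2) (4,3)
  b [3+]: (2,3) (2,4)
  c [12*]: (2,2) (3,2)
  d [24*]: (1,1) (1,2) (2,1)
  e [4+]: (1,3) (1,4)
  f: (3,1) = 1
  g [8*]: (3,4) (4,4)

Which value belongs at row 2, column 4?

F is a freebie, which forces (3,1) = 1.
In column 2, 1 can only go at (4,2), so (4,2) = 1.
The only place for 2 in column 2 is (1,2).
In row 1, 4 can only go at (1,1), so (1,1) = 4.
Column 1 now contains 4, leaving (2,1) = 3.
Row 2 already has 3, leaving (2,2) = 4.
Column 2 already has 4, which forces (3,2) = 3.
Column 1 now contains 3, which forces (4,1) = 2.
2 is placed in row 4; hence (4,4) = 4.
Cage a needs product 24, leaving (3,3) = 4.
4 is placed in column 4; hence (3,4) = 2.
Row 4 now contains 4; hence (4,3) = 3.
Column 3 now contains 3, so (1,3) = 1.
Cage e needs two cells with sum 4; hence (1,4) = 3.
Cage b needs two cells with sum 3; hence (2,3) = 2.
Column 4 now contains 2, which forces (2,4) = 1.
The full grid is 4 2 1 3 / 3 4 2 1 / 1 3 4 2 / 2 1 3 4.

1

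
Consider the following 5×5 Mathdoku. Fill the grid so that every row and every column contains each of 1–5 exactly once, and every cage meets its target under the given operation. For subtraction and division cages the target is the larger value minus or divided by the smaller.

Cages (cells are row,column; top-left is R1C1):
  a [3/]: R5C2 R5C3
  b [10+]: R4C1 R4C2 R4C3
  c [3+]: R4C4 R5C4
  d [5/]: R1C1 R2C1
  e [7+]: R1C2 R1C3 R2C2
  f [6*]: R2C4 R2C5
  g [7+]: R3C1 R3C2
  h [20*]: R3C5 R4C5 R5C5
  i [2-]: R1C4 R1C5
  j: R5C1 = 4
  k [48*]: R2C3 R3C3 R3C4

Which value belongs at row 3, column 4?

The 3 cells of cage k must have product 48, leaving R2C3 = 4.
Cage k has product 48; hence R3C3 = 3.
The 3 cells of cage k must have product 48, which forces R3C4 = 4.
Cage j is a single given cell, leaving R5C1 = 4.
3 is placed in column 3, leaving R5C3 = 1.
Row 5 already has 1, leaving R5C4 = 2.
Row 5 already has 1; hence R5C5 = 5.
1 is placed in column 3, leaving R1C3 = 2.
Column 4 now contains 2, so R2C4 = 3.
Cage f's pair has product 6, so R2C5 = 2.
Column 5 now contains 5, leaving R3C5 = 1.
Column 3 now contains 2, which forces R4C3 = 5.
Column 4 now contains 2, which forces R4C4 = 1.
Cage h needs product 20; hence R4C5 = 4.
Row 5 already has 1; hence R5C2 = 3.
Column 2 already has 3, which forces R1C2 = 4.
1 is placed in column 4, which forces R1C4 = 5.
1 is placed in column 5; hence R1C5 = 3.
2 is placed in row 2, which forces R2C2 = 1.
Cage b needs sum 10, leaving R4C1 = 3.
Column 2 already has 3, so R4C2 = 2.
Row 1 already has 5, so R1C1 = 1.
Row 2 already has 1, so R2C1 = 5.
The two cells of cage g must have sum 7, so R3C1 = 2.
2 is placed in column 2, leaving R3C2 = 5.
Completed grid: 1 4 2 5 3 / 5 1 4 3 2 / 2 5 3 4 1 / 3 2 5 1 4 / 4 3 1 2 5.

4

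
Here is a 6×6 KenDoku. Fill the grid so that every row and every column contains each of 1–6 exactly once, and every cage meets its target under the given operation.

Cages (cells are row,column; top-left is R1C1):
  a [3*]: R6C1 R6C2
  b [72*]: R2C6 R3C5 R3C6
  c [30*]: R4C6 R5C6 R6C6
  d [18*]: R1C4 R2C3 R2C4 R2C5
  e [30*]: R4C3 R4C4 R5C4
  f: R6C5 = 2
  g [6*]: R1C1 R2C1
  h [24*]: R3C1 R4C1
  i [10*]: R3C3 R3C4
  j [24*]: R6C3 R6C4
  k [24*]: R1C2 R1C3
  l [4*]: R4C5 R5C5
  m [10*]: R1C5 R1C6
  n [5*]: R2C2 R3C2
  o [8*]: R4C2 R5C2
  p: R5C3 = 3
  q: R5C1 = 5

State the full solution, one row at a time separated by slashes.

3 6 4 1 5 2 / 2 5 1 6 3 4 / 4 1 2 5 6 3 / 6 2 5 3 4 1 / 5 4 3 2 1 6 / 1 3 6 4 2 5

Cage q is a single given cell, which forces R5C1 = 5.
P is a freebie, leaving R5C3 = 3.
Cage f is a single given cell, which forces R6C5 = 2.
2 is placed in column 5, so R1C5 = 5.
Cage m needs two cells with product 10, leaving R1C6 = 2.
Row 2 needs a 4, and only R2C6 is open for it.
The only place for 5 in row 2 is R2C2.
Column 2 now contains 5, leaving R3C2 = 1.
1 is placed in column 2, leaving R6C2 = 3.
Row 6 now contains 3, which forces R6C1 = 1.
Cage g's pair has product 6; hence R1C1 = 3.
3 is placed in row 1, so R1C4 = 1.
Cage g needs two cells with product 6, leaving R2C1 = 2.
Row 3 needs a 4, and only R3C1 is open for it.
Column 1 already has 4, so R4C1 = 6.
In row 4, 2 can only go at R4C2, so R4C2 = 2.
Column 2 now contains 2, leaving R5C2 = 4.
Row 5 now contains 4, leaving R5C5 = 1.
Row 5 already has 1, leaving R5C6 = 6.
Column 6 already has 6, leaving R6C6 = 5.
Column 2 now contains 4, which forces R1C2 = 6.
Cage k's pair has product 24, leaving R1C3 = 4.
Cage d needs product 18, leaving R2C3 = 1.
The 3 cells of cage b must have product 72, leaving R3C5 = 6.
Column 6 already has 6, so R3C6 = 3.
Cage e needs product 30; hence R4C3 = 5.
The 3 cells of cage e must have product 30; hence R4C4 = 3.
Column 5 now contains 1, so R4C5 = 4.
5 is placed in column 6, leaving R4C6 = 1.
Row 5 already has 6, which forces R5C4 = 2.
Column 3 already has 4, which forces R6C3 = 6.
Row 6 now contains 6; hence R6C4 = 4.
3 is placed in column 4, leaving R2C4 = 6.
Column 5 now contains 6, which forces R2C5 = 3.
Column 3 already has 5; hence R3C3 = 2.
2 is placed in column 4, leaving R3C4 = 5.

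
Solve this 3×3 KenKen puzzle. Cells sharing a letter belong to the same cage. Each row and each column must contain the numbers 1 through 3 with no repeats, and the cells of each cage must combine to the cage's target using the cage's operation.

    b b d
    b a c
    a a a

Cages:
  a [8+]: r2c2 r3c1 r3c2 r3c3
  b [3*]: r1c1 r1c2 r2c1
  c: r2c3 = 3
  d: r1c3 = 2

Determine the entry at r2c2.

2

The 3 cells of cage b must have product 3, leaving r1c1 = 3.
The 3 cells of cage b must have product 3, which forces r1c2 = 1.
Cage d is given, leaving r1c3 = 2.
The 3 cells of cage b must have product 3, so r2c1 = 1.
Cage a has sum 8, leaving r2c2 = 2.
C is a freebie, so r2c3 = 3.
Column 1 now contains 1, which forces r3c1 = 2.
Column 2 already has 1, leaving r3c2 = 3.
Column 3 already has 3; hence r3c3 = 1.
Filled in: 3 1 2 / 1 2 3 / 2 3 1.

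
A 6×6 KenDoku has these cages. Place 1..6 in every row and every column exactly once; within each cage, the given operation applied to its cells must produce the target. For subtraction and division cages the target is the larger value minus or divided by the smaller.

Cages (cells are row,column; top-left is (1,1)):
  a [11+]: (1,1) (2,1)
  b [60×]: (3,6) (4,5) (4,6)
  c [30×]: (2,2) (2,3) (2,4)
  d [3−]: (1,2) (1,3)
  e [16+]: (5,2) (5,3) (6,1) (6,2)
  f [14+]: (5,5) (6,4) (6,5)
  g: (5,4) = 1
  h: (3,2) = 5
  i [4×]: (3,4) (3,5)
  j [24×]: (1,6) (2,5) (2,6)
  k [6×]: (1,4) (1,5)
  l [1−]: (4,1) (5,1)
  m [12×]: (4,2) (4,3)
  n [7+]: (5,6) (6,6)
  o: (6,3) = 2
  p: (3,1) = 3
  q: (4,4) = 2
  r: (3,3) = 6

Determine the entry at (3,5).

1

P is a freebie, leaving (3,1) = 3.
Cage h is given; hence (3,2) = 5.
Cage r is a single given cell; hence (3,3) = 6.
Cage q is a single given cell, leaving (4,4) = 2.
Cage g is given, so (5,4) = 1.
Cage o is given, so (6,3) = 2.
1 is placed in column 4, leaving (3,4) = 4.
Cage i's pair has product 4; hence (3,5) = 1.
Row 3 already has 4, which forces (3,6) = 2.
The two cells of cage k must have product 6, leaving (1,4) = 3.
Column 5 now contains 1, so (1,5) = 2.
Row 1 needs a 5, and only (1,1) is open for it.
Column 1 already has 5; hence (2,1) = 6.
Row 2 already has 6, so (2,4) = 5.
Row 2 already has 6, leaving (2,5) = 4.
Row 2 already has 4, leaving (2,6) = 1.
Cage l needs two cells with difference 1, so (4,1) = 1.
The two cells of cage l must have difference 1, which forces (5,1) = 2.
Column 1 already has 1; hence (6,1) = 4.
5 is placed in column 4; hence (6,4) = 6.
4 is placed in row 6, so (6,6) = 3.
The 3 cells of cage j must have product 24, which forces (1,6) = 6.
Row 2 already has 1, so (2,2) = 2.
Row 2 already has 1; hence (2,3) = 3.
Column 3 now contains 3; hence (4,3) = 4.
Column 6 already has 6; hence (4,6) = 5.
The 4 cells of cage e must have sum 16; hence (5,2) = 6.
The 4 cells of cage e must have sum 16, so (5,3) = 5.
Cage f needs sum 14, leaving (5,5) = 3.
Cage n's pair has sum 7, which forces (5,6) = 4.
Row 6 already has 3, so (6,2) = 1.
Row 6 already has 3, so (6,5) = 5.
Column 2 now contains 1, which forces (1,2) = 4.
Column 3 now contains 4, so (1,3) = 1.
Row 4 now contains 4, leaving (4,2) = 3.
Row 4 already has 5, leaving (4,5) = 6.
Completed grid: 5 4 1 3 2 6 / 6 2 3 5 4 1 / 3 5 6 4 1 2 / 1 3 4 2 6 5 / 2 6 5 1 3 4 / 4 1 2 6 5 3.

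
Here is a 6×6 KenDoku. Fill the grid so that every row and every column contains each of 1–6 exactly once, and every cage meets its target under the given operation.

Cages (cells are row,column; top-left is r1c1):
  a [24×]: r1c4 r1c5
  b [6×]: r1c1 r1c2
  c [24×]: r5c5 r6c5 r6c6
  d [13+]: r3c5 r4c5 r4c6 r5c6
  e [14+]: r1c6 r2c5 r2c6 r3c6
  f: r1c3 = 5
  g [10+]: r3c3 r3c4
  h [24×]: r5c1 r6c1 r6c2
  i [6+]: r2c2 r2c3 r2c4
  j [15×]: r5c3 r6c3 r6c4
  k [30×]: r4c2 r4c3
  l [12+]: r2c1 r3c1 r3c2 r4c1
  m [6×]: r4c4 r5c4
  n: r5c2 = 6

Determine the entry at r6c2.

F is a freebie; hence r1c3 = 5.
Column 3 already has 5, so r4c3 = 6.
Cage n is a single given cell; hence r5c2 = 6.
Column 3 now contains 6, so r3c3 = 4.
Cage g's pair has sum 10, so r3c4 = 6.
6 is placed in row 4, leaving r4c2 = 5.
Cage j has product 15, leaving r6c4 = 5.
Column 4 now contains 6, so r1c4 = 4.
Cage a needs two cells with product 24; hence r1c5 = 6.
In row 1, 1 can only go at r1c6, so r1c6 = 1.
The only place for 5 in row 5 is r5c6.
Cage e needs sum 14, leaving r2c6 = 6.
Row 6 needs a 6, and only r6c1 is open for it.
In column 2, 4 can only go at r6c2, so r6c2 = 4.
Cage h needs product 24, which forces r5c1 = 1.
1 is placed in row 5, leaving r5c3 = 3.
Row 5 already has 3, which forces r5c4 = 2.
Cage c needs product 24; hence r5c5 = 4.
3 is placed in column 3, leaving r6c3 = 1.
Column 3 now contains 1, leaving r2c3 = 2.
Column 5 now contains 4, so r2c5 = 5.
Cage e has sum 14, so r3c6 = 2.
Column 4 already has 2, so r4c4 = 3.
Row 4 now contains 3; hence r4c6 = 4.
Column 6 now contains 2, so r6c6 = 3.
Cage l has sum 12, which forces r2c1 = 4.
Cage i has sum 6; hence r2c2 = 3.
Column 4 now contains 3, so r2c4 = 1.
The 4 cells of cage l must have sum 12, which forces r3c1 = 5.
Cage l needs sum 12; hence r3c2 = 1.
Cage d has sum 13, so r3c5 = 3.
4 is placed in row 4, leaving r4c1 = 2.
The 4 cells of cage d must have sum 13, so r4c5 = 1.
Row 6 now contains 3, which forces r6c5 = 2.
2 is placed in column 1, which forces r1c1 = 3.
3 is placed in column 2, so r1c2 = 2.
The full grid is 3 2 5 4 6 1 / 4 3 2 1 5 6 / 5 1 4 6 3 2 / 2 5 6 3 1 4 / 1 6 3 2 4 5 / 6 4 1 5 2 3.

4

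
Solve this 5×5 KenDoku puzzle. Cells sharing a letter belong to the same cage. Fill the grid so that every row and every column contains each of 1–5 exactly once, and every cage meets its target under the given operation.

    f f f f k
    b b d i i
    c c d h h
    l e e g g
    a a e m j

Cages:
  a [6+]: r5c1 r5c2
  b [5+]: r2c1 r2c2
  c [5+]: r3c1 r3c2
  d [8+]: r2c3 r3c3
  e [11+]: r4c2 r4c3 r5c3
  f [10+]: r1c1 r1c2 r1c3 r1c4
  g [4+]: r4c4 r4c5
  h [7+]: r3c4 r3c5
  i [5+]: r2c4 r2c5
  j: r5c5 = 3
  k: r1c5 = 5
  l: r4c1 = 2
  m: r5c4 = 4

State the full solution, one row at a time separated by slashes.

K is a freebie, which forces r1c5 = 5.
Cage l is a single given cell, so r4c1 = 2.
Cage m is a single given cell, so r5c4 = 4.
Cage j is a single given cell, which forces r5c5 = 3.
Cage g needs two cells with sum 4, so r4c4 = 3.
Column 5 now contains 3, which forces r4c5 = 1.
Column 4 now contains 3; hence r2c4 = 1.
Cage i needs two cells with sum 5, which forces r2c5 = 4.
Column 4 now contains 3, leaving r3c4 = 5.
The two cells of cage h must have sum 7, so r3c5 = 2.
Cage e has sum 11, leaving r5c3 = 2.
1 is placed in column 4, which forces r1c4 = 2.
Row 2 now contains 4, so r2c1 = 3.
Row 2 now contains 4, leaving r2c2 = 2.
The two cells of cage d must have sum 8; hence r2c3 = 5.
Row 3 now contains 5; hence r3c3 = 3.
5 is placed in column 3; hence r4c3 = 4.
Cage f has sum 10, leaving r1c1 = 4.
Cage f has sum 10, leaving r1c2 = 3.
Column 3 now contains 4, so r1c3 = 1.
Column 1 already has 4, so r3c1 = 1.
Row 3 now contains 1, so r3c2 = 4.
Row 4 already has 4, which forces r4c2 = 5.
Column 1 already has 1, leaving r5c1 = 5.
Column 2 now contains 5, which forces r5c2 = 1.

4 3 1 2 5 / 3 2 5 1 4 / 1 4 3 5 2 / 2 5 4 3 1 / 5 1 2 4 3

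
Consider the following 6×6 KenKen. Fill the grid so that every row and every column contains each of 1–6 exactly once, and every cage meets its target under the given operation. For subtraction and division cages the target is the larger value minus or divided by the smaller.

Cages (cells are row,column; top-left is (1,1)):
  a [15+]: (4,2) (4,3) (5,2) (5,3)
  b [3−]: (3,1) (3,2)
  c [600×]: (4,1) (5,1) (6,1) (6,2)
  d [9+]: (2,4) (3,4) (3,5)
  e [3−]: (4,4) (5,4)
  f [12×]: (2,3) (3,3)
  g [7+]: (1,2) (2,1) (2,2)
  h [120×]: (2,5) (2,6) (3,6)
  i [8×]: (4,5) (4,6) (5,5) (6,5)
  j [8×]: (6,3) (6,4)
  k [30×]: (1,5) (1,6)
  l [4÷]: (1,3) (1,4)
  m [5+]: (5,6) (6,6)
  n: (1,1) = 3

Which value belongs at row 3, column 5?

Cage n is a single given cell; hence (1,1) = 3.
Cage i has product 8; hence (4,6) = 1.
Cage c needs product 600, so (6,2) = 5.
The only place for 2 in row 1 is (1,2).
Row 6 needs a 1, and only (6,5) is open for it.
The only place for 3 in row 6 is (6,6).
Column 6 now contains 3, so (5,6) = 2.
The 4 cells of cage i must have product 8, which forces (4,5) = 2.
Row 5 already has 2; hence (5,5) = 4.
The only place for 6 in row 6 is (6,1).
Cage c has product 600, leaving (4,1) = 4.
6 is placed in column 1; hence (5,1) = 5.
Column 1 already has 4, so (3,1) = 1.
Cage b needs two cells with difference 3, leaving (3,2) = 4.
The 4 cells of cage a must have sum 15; hence (4,3) = 5.
Column 1 now contains 1, so (2,1) = 2.
Column 2 now contains 4, leaving (2,2) = 3.
The 3 cells of cage h must have product 120, so (2,6) = 4.
Column 2 already has 3; hence (4,2) = 6.
6 is placed in row 4, leaving (4,4) = 3.
Column 2 now contains 6, which forces (5,2) = 1.
Column 4 already has 3, which forces (5,4) = 6.
Row 2 now contains 4; hence (2,3) = 6.
Row 2 now contains 4; hence (2,4) = 1.
Row 2 now contains 6, which forces (2,5) = 5.
The two cells of cage f must have product 12, which forces (3,3) = 2.
2 is placed in row 3, so (3,4) = 5.
Row 3 already has 5, which forces (3,6) = 6.
6 is placed in row 5, so (5,3) = 3.
Column 3 already has 2, which forces (6,3) = 4.
4 is placed in row 6, so (6,4) = 2.
Column 3 already has 4, leaving (1,3) = 1.
Column 4 now contains 1, so (1,4) = 4.
Column 5 now contains 5; hence (1,5) = 6.
Column 6 now contains 6, which forces (1,6) = 5.
6 is placed in row 3, leaving (3,5) = 3.
The full grid is 3 2 1 4 6 5 / 2 3 6 1 5 4 / 1 4 2 5 3 6 / 4 6 5 3 2 1 / 5 1 3 6 4 2 / 6 5 4 2 1 3.

3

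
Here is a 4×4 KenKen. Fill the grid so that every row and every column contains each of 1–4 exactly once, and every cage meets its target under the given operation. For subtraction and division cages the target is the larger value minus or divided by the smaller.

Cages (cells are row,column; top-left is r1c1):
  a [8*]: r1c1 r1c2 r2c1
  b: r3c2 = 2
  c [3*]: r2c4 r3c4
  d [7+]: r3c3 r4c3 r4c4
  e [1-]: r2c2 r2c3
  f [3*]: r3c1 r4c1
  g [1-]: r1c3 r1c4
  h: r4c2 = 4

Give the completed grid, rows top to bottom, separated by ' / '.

Cage b is given, leaving r3c2 = 2.
Cage h is a single given cell, which forces r4c2 = 4.
4 is placed in column 2, which forces r1c2 = 1.
1 is placed in column 2, leaving r2c2 = 3.
Row 2 now contains 3, so r2c4 = 1.
Column 4 already has 1; hence r3c4 = 3.
Column 4 already has 3, which forces r4c4 = 2.
Cage g's pair has difference 1, so r1c3 = 3.
2 is placed in column 4; hence r1c4 = 4.
3 is placed in row 3, so r3c1 = 1.
3 is placed in row 3; hence r3c3 = 4.
The two cells of cage f must have product 3, leaving r4c1 = 3.
Row 4 already has 2, leaving r4c3 = 1.
4 is placed in row 1, which forces r1c1 = 2.
The 3 cells of cage a must have product 8, so r2c1 = 4.
Column 3 now contains 4, leaving r2c3 = 2.

2 1 3 4 / 4 3 2 1 / 1 2 4 3 / 3 4 1 2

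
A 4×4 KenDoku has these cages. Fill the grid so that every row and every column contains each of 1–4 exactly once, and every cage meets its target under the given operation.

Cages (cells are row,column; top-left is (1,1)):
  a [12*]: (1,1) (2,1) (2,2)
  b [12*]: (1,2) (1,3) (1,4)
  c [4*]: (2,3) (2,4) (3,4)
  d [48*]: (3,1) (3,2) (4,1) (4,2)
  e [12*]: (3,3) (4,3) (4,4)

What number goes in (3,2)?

Row 1 needs a 2, and only (1,1) is open for it.
Cage a needs product 12, so (2,1) = 3.
Cage a has product 12, so (2,2) = 2.
2 is placed in row 2, which forces (2,3) = 1.
Row 2 already has 1; hence (2,4) = 4.
The 3 cells of cage c must have product 4, which forces (3,4) = 1.
1 is placed in column 4, which forces (4,4) = 2.
Cage b has product 12; hence (1,2) = 1.
Cage b needs product 12; hence (1,3) = 4.
1 is placed in column 4, which forces (1,4) = 3.
Row 3 now contains 1, which forces (3,1) = 4.
Cage d needs product 48, leaving (3,2) = 3.
Cage e has product 12, which forces (3,3) = 2.
Cage d needs product 48, so (4,1) = 1.
Cage d needs product 48, leaving (4,2) = 4.
The 3 cells of cage e must have product 12, which forces (4,3) = 3.
Filled in: 2 1 4 3 / 3 2 1 4 / 4 3 2 1 / 1 4 3 2.

3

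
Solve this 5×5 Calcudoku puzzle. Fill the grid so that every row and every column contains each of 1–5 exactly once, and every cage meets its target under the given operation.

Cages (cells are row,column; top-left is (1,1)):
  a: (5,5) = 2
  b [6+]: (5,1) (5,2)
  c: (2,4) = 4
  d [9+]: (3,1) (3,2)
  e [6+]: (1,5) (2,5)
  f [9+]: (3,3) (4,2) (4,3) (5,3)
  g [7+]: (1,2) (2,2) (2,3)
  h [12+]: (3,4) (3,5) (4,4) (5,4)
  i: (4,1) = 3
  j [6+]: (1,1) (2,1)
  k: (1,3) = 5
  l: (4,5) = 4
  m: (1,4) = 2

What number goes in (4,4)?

5

K is a freebie; hence (1,3) = 5.
Cage m is given; hence (1,4) = 2.
Cage c is a single given cell; hence (2,4) = 4.
Cage i is a single given cell, so (4,1) = 3.
Cage l is given, leaving (4,5) = 4.
Cage a is a single given cell; hence (5,5) = 2.
4 is placed in column 5, leaving (1,5) = 1.
Cage e needs two cells with sum 6, so (2,5) = 5.
Cage f has sum 9, leaving (3,3) = 2.
Cage h has sum 12, so (3,5) = 3.
Cage f needs sum 9, which forces (4,2) = 2.
Cage f needs sum 9, so (4,3) = 1.
Row 4 already has 1, leaving (4,4) = 5.
The 4 cells of cage f must have sum 9, leaving (5,3) = 4.
The 4 cells of cage h must have sum 12, so (5,4) = 3.
Row 1 already has 1, so (1,1) = 4.
The 3 cells of cage g must have sum 7; hence (1,2) = 3.
Row 2 now contains 5, which forces (2,1) = 2.
2 is placed in column 2, which forces (2,2) = 1.
Column 3 already has 1; hence (2,3) = 3.
Column 1 now contains 4, which forces (3,1) = 5.
5 is placed in row 3, which forces (3,2) = 4.
5 is placed in column 4, so (3,4) = 1.
Column 1 now contains 5, which forces (5,1) = 1.
Column 2 already has 1; hence (5,2) = 5.
Filled in: 4 3 5 2 1 / 2 1 3 4 5 / 5 4 2 1 3 / 3 2 1 5 4 / 1 5 4 3 2.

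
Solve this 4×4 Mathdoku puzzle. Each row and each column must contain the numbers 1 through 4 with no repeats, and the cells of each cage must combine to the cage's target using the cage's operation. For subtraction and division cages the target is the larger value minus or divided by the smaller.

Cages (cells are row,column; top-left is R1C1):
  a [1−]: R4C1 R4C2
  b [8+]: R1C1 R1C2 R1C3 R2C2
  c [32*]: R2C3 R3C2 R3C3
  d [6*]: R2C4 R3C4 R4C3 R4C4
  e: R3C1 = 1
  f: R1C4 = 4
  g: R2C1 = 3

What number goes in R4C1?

4

F is a freebie, so R1C4 = 4.
Cage g is given; hence R2C1 = 3.
Cage c has product 32, leaving R2C3 = 4.
Cage e is a single given cell, leaving R3C1 = 1.
Cage c needs product 32; hence R3C2 = 4.
Cage c has product 32, leaving R3C3 = 2.
Row 3 now contains 2; hence R3C4 = 3.
Cage d has product 6, which forces R4C3 = 1.
3 is placed in column 4, which forces R4C4 = 2.
Column 1 already has 1; hence R1C1 = 2.
The 4 cells of cage b must have sum 8, leaving R1C2 = 1.
Column 3 now contains 1, leaving R1C3 = 3.
Cage b has sum 8, leaving R2C2 = 2.
Column 4 already has 2; hence R2C4 = 1.
2 is placed in row 4; hence R4C1 = 4.
2 is placed in row 4, leaving R4C2 = 3.
Filled in: 2 1 3 4 / 3 2 4 1 / 1 4 2 3 / 4 3 1 2.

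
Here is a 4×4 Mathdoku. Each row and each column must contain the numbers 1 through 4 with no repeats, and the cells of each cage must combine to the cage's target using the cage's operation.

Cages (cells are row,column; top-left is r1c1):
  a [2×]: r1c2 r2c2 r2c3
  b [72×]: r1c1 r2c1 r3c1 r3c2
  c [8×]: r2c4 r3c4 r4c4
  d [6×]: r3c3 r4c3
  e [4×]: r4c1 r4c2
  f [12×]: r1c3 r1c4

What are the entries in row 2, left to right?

3 2 1 4

Cage a has product 2, which forces r1c2 = 1.
The 3 cells of cage a must have product 2; hence r2c2 = 2.
Cage a needs product 2, so r2c3 = 1.
Row 2 now contains 1, so r2c4 = 4.
Cage b has product 72, which forces r3c2 = 3.
Row 3 already has 3, so r3c3 = 2.
Row 3 already has 2, so r3c4 = 1.
1 is placed in column 2; hence r4c2 = 4.
Column 3 already has 2, which forces r4c3 = 3.
1 is placed in column 4; hence r4c4 = 2.
Cage b needs product 72; hence r1c1 = 2.
Column 3 now contains 3, which forces r1c3 = 4.
4 is placed in column 4, which forces r1c4 = 3.
Row 2 already has 4; hence r2c1 = 3.
Row 3 already has 2, which forces r3c1 = 4.
4 is placed in row 4, so r4c1 = 1.
The full grid is 2 1 4 3 / 3 2 1 4 / 4 3 2 1 / 1 4 3 2.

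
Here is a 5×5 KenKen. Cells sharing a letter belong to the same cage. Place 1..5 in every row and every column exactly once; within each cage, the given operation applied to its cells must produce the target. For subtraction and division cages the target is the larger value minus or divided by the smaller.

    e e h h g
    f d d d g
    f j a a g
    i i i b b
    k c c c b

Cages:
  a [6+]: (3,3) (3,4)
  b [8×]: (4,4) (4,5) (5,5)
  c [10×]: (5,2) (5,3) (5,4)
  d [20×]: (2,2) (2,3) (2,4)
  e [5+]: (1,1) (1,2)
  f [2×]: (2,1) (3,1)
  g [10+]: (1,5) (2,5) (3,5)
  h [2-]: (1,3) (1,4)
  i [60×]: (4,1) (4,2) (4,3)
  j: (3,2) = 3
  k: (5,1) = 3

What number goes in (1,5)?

2

Cage j is a single given cell, so (3,2) = 3.
Cage k is a single given cell; hence (5,1) = 3.
The 3 cells of cage i must have product 60, leaving (4,3) = 3.
In row 2, 3 can only go at (2,5), so (2,5) = 3.
The only place for 3 in row 1 is (1,4).
Row 1 needs a 2, and only (1,5) is open for it.
Column 5 now contains 2, so (3,5) = 5.
Cage b has product 8, so (4,4) = 2.
The two cells of cage a must have sum 6, leaving (3,3) = 2.
The two cells of cage a must have sum 6, which forces (3,4) = 4.
Cage f's pair has product 2, leaving (2,1) = 2.
Row 3 now contains 2, so (3,1) = 1.
Cage c needs product 10, leaving (5,2) = 2.
Column 1 now contains 1, so (1,1) = 4.
Cage e's pair has sum 5, so (1,2) = 1.
1 is placed in row 1; hence (1,3) = 5.
Column 1 now contains 4, leaving (4,1) = 5.
5 is placed in row 4; hence (4,2) = 4.
Row 4 now contains 4, which forces (4,5) = 1.
Column 3 now contains 5, which forces (5,3) = 1.
Row 5 already has 1; hence (5,4) = 5.
Column 5 now contains 1; hence (5,5) = 4.
Column 2 now contains 4, leaving (2,2) = 5.
Column 3 now contains 1, so (2,3) = 4.
Column 4 now contains 5, which forces (2,4) = 1.
Completed grid: 4 1 5 3 2 / 2 5 4 1 3 / 1 3 2 4 5 / 5 4 3 2 1 / 3 2 1 5 4.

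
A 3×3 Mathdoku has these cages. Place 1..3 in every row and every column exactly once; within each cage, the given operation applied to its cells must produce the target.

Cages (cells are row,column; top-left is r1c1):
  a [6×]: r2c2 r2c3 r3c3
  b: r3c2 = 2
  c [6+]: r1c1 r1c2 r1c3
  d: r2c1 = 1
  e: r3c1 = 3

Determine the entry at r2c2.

3

Cage d is a single given cell; hence r2c1 = 1.
Cage e is a single given cell, leaving r3c1 = 3.
Cage b is given; hence r3c2 = 2.
2 is placed in row 3, leaving r3c3 = 1.
Column 1 already has 3, so r1c1 = 2.
The 3 cells of cage c must have sum 6, so r1c2 = 1.
Cage c has sum 6, so r1c3 = 3.
Column 2 already has 2, so r2c2 = 3.
The 3 cells of cage a must have product 6, leaving r2c3 = 2.
The full grid is 2 1 3 / 1 3 2 / 3 2 1.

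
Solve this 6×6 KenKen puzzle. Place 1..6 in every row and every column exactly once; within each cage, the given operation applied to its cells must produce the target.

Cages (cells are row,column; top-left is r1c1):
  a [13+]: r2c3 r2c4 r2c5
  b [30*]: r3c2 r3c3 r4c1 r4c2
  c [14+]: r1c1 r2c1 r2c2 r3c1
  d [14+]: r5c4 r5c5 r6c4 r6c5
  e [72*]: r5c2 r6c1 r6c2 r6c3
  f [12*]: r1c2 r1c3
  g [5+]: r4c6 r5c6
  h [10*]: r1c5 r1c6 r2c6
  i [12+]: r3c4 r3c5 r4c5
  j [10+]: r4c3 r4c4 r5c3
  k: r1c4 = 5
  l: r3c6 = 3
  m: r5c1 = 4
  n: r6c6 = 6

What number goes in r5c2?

3

K is a freebie, so r1c4 = 5.
L is a freebie; hence r3c6 = 3.
M is a freebie; hence r5c1 = 4.
Cage n is a single given cell, leaving r6c6 = 6.
Cage h needs product 10, which forces r2c6 = 5.
The two cells of cage g must have sum 5, which forces r4c6 = 4.
Cage g's pair has sum 5, so r5c6 = 1.
Cage h has product 10, leaving r1c5 = 1.
1 is placed in column 6; hence r1c6 = 2.
In row 1, 6 can only go at r1c1, so r1c1 = 6.
Row 6 needs a 5, and only r6c5 is open for it.
Row 5 needs a 5, and only r5c3 is open for it.
In column 4, 1 can only go at r6c4, so r6c4 = 1.
The 4 cells of cage e must have product 72; hence r5c2 = 3.
3 is placed in column 2, so r1c2 = 4.
Cage f needs two cells with product 12, which forces r1c3 = 3.
Column 3 now contains 3; hence r4c3 = 2.
Row 4 now contains 2, which forces r4c4 = 3.
Row 4 now contains 2, leaving r4c5 = 6.
6 is placed in column 5; hence r5c5 = 2.
Column 2 already has 4, leaving r6c2 = 2.
Column 3 already has 2, leaving r6c3 = 4.
Cage c has sum 14; hence r2c1 = 2.
Column 2 already has 2, leaving r2c2 = 1.
4 is placed in column 3, which forces r2c3 = 6.
Cage a needs sum 13; hence r2c4 = 4.
Cage a has sum 13, so r2c5 = 3.
The 4 cells of cage c must have sum 14, leaving r3c1 = 5.
1 is placed in column 2, leaving r3c2 = 6.
6 is placed in column 3, leaving r3c3 = 1.
Cage i needs sum 12, leaving r3c4 = 2.
2 is placed in column 5; hence r3c5 = 4.
5 is placed in column 1, which forces r4c1 = 1.
1 is placed in column 2; hence r4c2 = 5.
Row 5 now contains 2; hence r5c4 = 6.
Row 6 now contains 2, which forces r6c1 = 3.
The full grid is 6 4 3 5 1 2 / 2 1 6 4 3 5 / 5 6 1 2 4 3 / 1 5 2 3 6 4 / 4 3 5 6 2 1 / 3 2 4 1 5 6.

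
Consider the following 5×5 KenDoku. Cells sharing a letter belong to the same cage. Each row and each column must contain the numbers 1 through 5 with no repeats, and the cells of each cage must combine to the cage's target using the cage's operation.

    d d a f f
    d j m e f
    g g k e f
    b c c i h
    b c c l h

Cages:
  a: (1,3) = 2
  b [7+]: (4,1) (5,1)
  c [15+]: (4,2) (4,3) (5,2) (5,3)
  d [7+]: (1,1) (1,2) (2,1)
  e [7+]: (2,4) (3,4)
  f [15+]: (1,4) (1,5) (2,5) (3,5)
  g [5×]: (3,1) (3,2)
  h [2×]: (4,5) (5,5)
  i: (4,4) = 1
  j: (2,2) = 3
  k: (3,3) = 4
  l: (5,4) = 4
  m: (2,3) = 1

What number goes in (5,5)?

1

A is a freebie, which forces (1,3) = 2.
Cage j is a single given cell, leaving (2,2) = 3.
Cage m is a single given cell; hence (2,3) = 1.
K is a freebie, which forces (3,3) = 4.
Cage i is a single given cell, which forces (4,4) = 1.
1 is placed in row 4, so (4,5) = 2.
Cage l is a single given cell; hence (5,4) = 4.
Column 5 already has 2; hence (5,5) = 1.
Cage f needs sum 15; hence (1,4) = 3.
Cage d has sum 7, so (2,1) = 2.
Row 2 already has 2; hence (2,4) = 5.
Row 2 now contains 5, which forces (2,5) = 4.
5 is placed in column 4, leaving (3,4) = 2.
Cage f has sum 15, which forces (3,5) = 3.
Cage c has sum 15, leaving (4,2) = 5.
The 4 cells of cage c must have sum 15, leaving (4,3) = 3.
Column 1 already has 2, leaving (5,1) = 3.
Cage c needs sum 15, leaving (5,2) = 2.
The 4 cells of cage c must have sum 15, leaving (5,3) = 5.
Column 5 now contains 4; hence (1,5) = 5.
The two cells of cage g must have product 5; hence (3,1) = 5.
Column 2 already has 5, which forces (3,2) = 1.
Row 4 now contains 5, leaving (4,1) = 4.
Column 1 now contains 4, so (1,1) = 1.
Column 2 already has 1, leaving (1,2) = 4.
Completed grid: 1 4 2 3 5 / 2 3 1 5 4 / 5 1 4 2 3 / 4 5 3 1 2 / 3 2 5 4 1.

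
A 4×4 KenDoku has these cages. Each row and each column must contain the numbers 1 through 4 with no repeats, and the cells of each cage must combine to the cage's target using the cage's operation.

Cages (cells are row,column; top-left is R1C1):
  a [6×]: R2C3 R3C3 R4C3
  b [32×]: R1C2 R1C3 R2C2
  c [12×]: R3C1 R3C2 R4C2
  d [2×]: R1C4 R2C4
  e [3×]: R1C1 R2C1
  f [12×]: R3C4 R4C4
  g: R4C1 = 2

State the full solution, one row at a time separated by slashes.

3 2 4 1 / 1 4 3 2 / 4 1 2 3 / 2 3 1 4

Cage b has product 32, which forces R1C2 = 2.
Cage b has product 32; hence R1C3 = 4.
2 is placed in row 1; hence R1C4 = 1.
Cage b has product 32, leaving R2C2 = 4.
Column 4 now contains 1; hence R2C4 = 2.
Cage g is given; hence R4C1 = 2.
Row 1 now contains 1; hence R1C1 = 3.
Cage e's pair has product 3, which forces R2C1 = 1.
1 is placed in row 2; hence R2C3 = 3.
The 3 cells of cage c must have product 12; hence R3C1 = 4.
The 3 cells of cage a must have product 6, so R3C3 = 2.
Row 3 already has 4; hence R3C4 = 3.
3 is placed in column 3, leaving R4C3 = 1.
Column 4 now contains 3, leaving R4C4 = 4.
Row 3 already has 3, leaving R3C2 = 1.
Row 4 now contains 1, which forces R4C2 = 3.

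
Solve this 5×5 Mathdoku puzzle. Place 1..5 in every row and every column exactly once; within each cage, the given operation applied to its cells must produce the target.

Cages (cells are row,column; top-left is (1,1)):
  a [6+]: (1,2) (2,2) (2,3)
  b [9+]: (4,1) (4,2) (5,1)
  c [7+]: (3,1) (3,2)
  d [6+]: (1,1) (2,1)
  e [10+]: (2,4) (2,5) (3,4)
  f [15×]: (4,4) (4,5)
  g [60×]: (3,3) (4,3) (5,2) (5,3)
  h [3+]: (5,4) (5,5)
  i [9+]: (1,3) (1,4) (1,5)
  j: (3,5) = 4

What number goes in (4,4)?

Cage j is a single given cell, which forces (3,5) = 4.
The only place for 3 in column 1 is (5,1).
Cage g needs product 60; hence (3,3) = 3.
3 is placed in row 3, leaving (3,4) = 1.
Cage g has product 60, which forces (4,3) = 1.
1 is placed in column 4, so (5,4) = 2.
Row 5 already has 2, so (5,5) = 1.
1 is placed in column 3, which forces (2,3) = 2.
Cage e has sum 10; hence (2,4) = 4.
Cage e needs sum 10; hence (2,5) = 5.
Column 5 already has 5; hence (4,5) = 3.
Cage d needs two cells with sum 6, which forces (1,1) = 5.
Column 3 already has 2, leaving (1,3) = 4.
Column 4 now contains 4, which forces (1,4) = 3.
Column 5 already has 3, leaving (1,5) = 2.
5 is placed in row 2; hence (2,1) = 1.
1 is placed in row 2, which forces (2,2) = 3.
Column 1 now contains 5, so (3,1) = 2.
Row 3 already has 2, which forces (3,2) = 5.
2 is placed in column 1, leaving (4,1) = 4.
Row 4 already has 4, which forces (4,2) = 2.
Row 4 already has 3; hence (4,4) = 5.
Column 2 already has 5, which forces (5,2) = 4.
Column 3 already has 4; hence (5,3) = 5.
Row 1 already has 3, which forces (1,2) = 1.
The full grid is 5 1 4 3 2 / 1 3 2 4 5 / 2 5 3 1 4 / 4 2 1 5 3 / 3 4 5 2 1.

5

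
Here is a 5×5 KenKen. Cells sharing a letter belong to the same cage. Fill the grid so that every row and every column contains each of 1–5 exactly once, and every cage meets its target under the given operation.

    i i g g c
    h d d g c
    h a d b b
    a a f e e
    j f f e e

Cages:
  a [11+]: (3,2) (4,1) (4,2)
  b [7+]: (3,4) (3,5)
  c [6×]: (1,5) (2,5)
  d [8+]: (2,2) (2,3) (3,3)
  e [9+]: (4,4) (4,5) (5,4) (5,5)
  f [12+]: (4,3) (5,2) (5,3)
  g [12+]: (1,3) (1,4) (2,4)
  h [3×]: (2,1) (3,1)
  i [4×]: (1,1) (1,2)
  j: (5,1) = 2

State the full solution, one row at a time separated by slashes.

Cage j is a single given cell; hence (5,1) = 2.
In column 1, 5 can only go at (4,1), so (4,1) = 5.
The only place for 4 in column 1 is (1,1).
Row 1 already has 4, so (1,2) = 1.
The only place for 5 in row 3 is (3,5).
The two cells of cage b must have sum 7, which forces (3,4) = 2.
Cage g needs sum 12, which forces (2,4) = 4.
Row 3 already has 2, so (3,2) = 4.
Cage a needs sum 11, which forces (4,2) = 2.
The 3 cells of cage d must have sum 8; hence (2,3) = 2.
2 is placed in row 2, leaving (2,5) = 3.
Column 5 already has 3; hence (1,5) = 2.
Row 2 already has 3, leaving (2,1) = 1.
Row 2 already has 3, which forces (2,2) = 5.
Cage h needs two cells with product 3, so (3,1) = 3.
Cage d needs sum 8, leaving (3,3) = 1.
5 is placed in column 2; hence (5,2) = 3.
Row 5 now contains 3, which forces (5,4) = 1.
Row 5 now contains 1, so (5,5) = 4.
Cage f has sum 12, so (4,3) = 4.
Column 4 now contains 1; hence (4,4) = 3.
Column 5 now contains 4, so (4,5) = 1.
Row 5 already has 4, leaving (5,3) = 5.
Column 3 already has 5, which forces (1,3) = 3.
3 is placed in column 4, leaving (1,4) = 5.

4 1 3 5 2 / 1 5 2 4 3 / 3 4 1 2 5 / 5 2 4 3 1 / 2 3 5 1 4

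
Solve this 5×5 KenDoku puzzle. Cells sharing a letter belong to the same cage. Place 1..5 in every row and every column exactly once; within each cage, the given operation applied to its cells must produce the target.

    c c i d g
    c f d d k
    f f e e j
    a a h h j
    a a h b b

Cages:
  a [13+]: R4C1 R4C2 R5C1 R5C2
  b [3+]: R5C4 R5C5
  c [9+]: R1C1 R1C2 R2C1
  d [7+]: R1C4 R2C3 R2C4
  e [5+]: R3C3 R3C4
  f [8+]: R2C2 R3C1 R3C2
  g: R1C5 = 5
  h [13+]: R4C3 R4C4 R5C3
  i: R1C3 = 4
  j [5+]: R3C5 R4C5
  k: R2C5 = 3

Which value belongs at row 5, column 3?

5

Cage i is a single given cell, which forces R1C3 = 4.
Cage g is a single given cell; hence R1C5 = 5.
K is a freebie, which forces R2C5 = 3.
4 is placed in column 3, so R5C3 = 5.
5 is placed in column 3, leaving R4C3 = 3.
Cage h has sum 13, which forces R4C4 = 5.
5 is placed in column 4, leaving R2C4 = 4.
Column 4 now contains 4, leaving R3C4 = 3.
4 is placed in row 2, so R2C1 = 5.
Cage e needs two cells with sum 5, which forces R3C3 = 2.
Cage d needs sum 7, leaving R1C4 = 2.
The 3 cells of cage f must have sum 8, so R2C2 = 2.
Column 3 already has 2; hence R2C3 = 1.
Row 3 now contains 2, so R3C1 = 1.
Cage f needs sum 8, so R3C2 = 5.
Row 3 already has 1, so R3C5 = 4.
Column 2 already has 2, so R4C2 = 4.
4 is placed in column 5, which forces R4C5 = 1.
Column 2 already has 4, so R5C2 = 3.
Column 4 already has 2, so R5C4 = 1.
Column 5 now contains 1, so R5C5 = 2.
1 is placed in column 1, leaving R1C1 = 3.
Column 2 already has 3, leaving R1C2 = 1.
Row 4 already has 4, which forces R4C1 = 2.
Row 5 already has 3, leaving R5C1 = 4.
Completed grid: 3 1 4 2 5 / 5 2 1 4 3 / 1 5 2 3 4 / 2 4 3 5 1 / 4 3 5 1 2.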